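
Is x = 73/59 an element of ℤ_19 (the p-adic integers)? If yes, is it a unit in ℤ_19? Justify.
x ∈ ℤ_19^× (unit); v_19(x) = 0

ℤ_19 = {x ∈ ℚ_19 : v_19(x) ≥ 0} and ℤ_19^× = {x ∈ ℤ_19 : v_19(x) = 0}. Here v_19(73/59) = v_19(num) − v_19(den) = 0; compare against these criteria.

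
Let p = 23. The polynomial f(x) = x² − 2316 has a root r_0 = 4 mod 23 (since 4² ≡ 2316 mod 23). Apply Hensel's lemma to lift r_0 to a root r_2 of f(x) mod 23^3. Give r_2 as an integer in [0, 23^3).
r_2 = 4788 (mod 12167)

Hensel's recurrence: r_{i+1} = r_i − f(r_i)·(f′(r_i))^{-1} mod 23^{i+2}, with f′(x) = 2x. Iterate:
  r_0 = 4 (mod 23)
  r_1 = 27 (mod 529)
  r_2 = 4788 (mod 12167)
Final: r_2 = 4788, and one checks f(r_2) ≡ 0 mod 23^3.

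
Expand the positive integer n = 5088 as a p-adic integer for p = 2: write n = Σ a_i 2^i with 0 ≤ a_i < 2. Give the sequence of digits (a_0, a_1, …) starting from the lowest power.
(a_0, a_1, …) = (0, 0, 0, 0, 0, 1, 1, 1, 1, 1, 0, 0, 1)

Repeated division by 2 gives the digits low-to-high: 5088 = 1·2^5 + 1·2^6 + 1·2^7 + 1·2^8 + 1·2^9 + 1·2^12. Digit sequence: (0, 0, 0, 0, 0, 1, 1, 1, 1, 1, 0, 0, 1).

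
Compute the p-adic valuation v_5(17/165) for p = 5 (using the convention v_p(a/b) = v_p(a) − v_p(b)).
v_5(17/165) = -1

Factor powers of 5 from the numerator and denominator of the reduced fraction: 17 = 5^0 · 17 and 165 = 5^1 · 33. Apply v_p(a/b) = v_p(a) − v_p(b): v_5(17/165) = 0 − 1 = -1.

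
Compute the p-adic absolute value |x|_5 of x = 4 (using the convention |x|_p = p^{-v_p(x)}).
|4|_5 = 1

Step 1 — compute v_5(x) by factoring powers of 5 out of the numerator and denominator: v_5(4) = 0. Step 2 — apply |x|_p = p^{-v_p(x)} = 5^{0} = 1.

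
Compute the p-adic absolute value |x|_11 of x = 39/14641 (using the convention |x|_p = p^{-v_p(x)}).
|39/14641|_11 = 14641

Step 1 — compute v_11(x) by factoring powers of 11 out of the numerator and denominator: v_11(39/14641) = -4. Step 2 — apply |x|_p = p^{-v_p(x)} = 11^{4} = 14641.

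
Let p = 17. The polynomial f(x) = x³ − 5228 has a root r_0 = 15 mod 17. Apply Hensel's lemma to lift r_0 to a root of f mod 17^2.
r_1 = 49 (mod 289)

Hensel: r_{i+1} = r_i − f(r_i)/f′(r_i) mod 17^{i+2}, where f′(x) = 3x². Iterate:
  r_0 = 15 (mod 17)
  r_1 = 49 (mod 289)
Final: r = 49 with f(r) ≡ 0 mod 17^2.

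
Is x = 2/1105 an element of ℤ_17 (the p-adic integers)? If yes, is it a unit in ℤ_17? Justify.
x ∉ ℤ_17 (v_17(x) = -1 < 0)

ℤ_17 = {x ∈ ℚ_17 : v_17(x) ≥ 0} and ℤ_17^× = {x ∈ ℤ_17 : v_17(x) = 0}. Here v_17(2/1105) = v_17(num) − v_17(den) = -1; compare against these criteria.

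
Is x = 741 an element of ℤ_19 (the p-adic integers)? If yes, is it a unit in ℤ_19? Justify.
x ∈ ℤ_19 but not a unit; v_19(x) = 1 > 0

ℤ_19 = {x ∈ ℚ_19 : v_19(x) ≥ 0} and ℤ_19^× = {x ∈ ℤ_19 : v_19(x) = 0}. Here v_19(741) = v_19(num) − v_19(den) = 1; compare against these criteria.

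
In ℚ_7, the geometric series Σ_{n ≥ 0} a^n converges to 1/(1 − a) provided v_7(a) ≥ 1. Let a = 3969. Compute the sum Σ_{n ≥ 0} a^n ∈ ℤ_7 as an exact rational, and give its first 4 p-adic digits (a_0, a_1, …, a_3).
Σ a^n = 1/(1 − a) = -1/3968;  first 4 digits = (1, 0, 4, 4)

v_7(a) = 2 ≥ 1, so the series converges in ℤ_7 to 1/(1 − a) = 1/(1 − 3969) = -1/3968. Expand this rational in ℤ_7: compute digits iteratively via d_i = x_i mod 7, x_{i+1} = (x_i − d_i)/7. The first 4 digits are (1, 0, 4, 4).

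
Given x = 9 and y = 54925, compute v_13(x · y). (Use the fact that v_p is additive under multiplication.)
v_13(494325) = 3

v_p(x) = 0 (factor: 9 = 13^0 · 9); v_p(y) = 3 (factor: 54925 = 13^3 · 25). Additivity: v_p(xy) = v_p(x) + v_p(y) = 0 + 3 = 3. (Direct check: xy = 494325 = 13^3 · (225).)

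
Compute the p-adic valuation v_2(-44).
v_2(-44) = 2

v_2(n) is the largest exponent k such that 2^k divides n. Factor out: -44 = -2^2 · 11. (Sign doesn't affect v_p.) So v_2(-44) = 2.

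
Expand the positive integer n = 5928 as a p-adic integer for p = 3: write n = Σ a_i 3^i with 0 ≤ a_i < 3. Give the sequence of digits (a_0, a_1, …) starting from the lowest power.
(a_0, a_1, …) = (0, 2, 1, 0, 1, 0, 2, 2)

Repeated division by 3 gives the digits low-to-high: 5928 = 2·3^1 + 1·3^2 + 1·3^4 + 2·3^6 + 2·3^7. Digit sequence: (0, 2, 1, 0, 1, 0, 2, 2).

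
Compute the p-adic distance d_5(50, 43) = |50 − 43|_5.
d_5(50, 43) = 1

Step 1 — x − y = 50 − 43 = 7. Step 2 — v_5(7) = 0 (factor: 7 = (5^0 · 7); the sign does not affect v_p). Step 3 — |x − y|_5 = 5^{0} = 1.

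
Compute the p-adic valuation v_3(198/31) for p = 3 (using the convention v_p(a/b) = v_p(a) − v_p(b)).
v_3(198/31) = 2

Factor powers of 3 from the numerator and denominator of the reduced fraction: 198 = 3^2 · 22 and 31 = 3^0 · 31. Apply v_p(a/b) = v_p(a) − v_p(b): v_3(198/31) = 2 − 0 = 2.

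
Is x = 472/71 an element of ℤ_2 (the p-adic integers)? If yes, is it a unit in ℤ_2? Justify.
x ∈ ℤ_2 but not a unit; v_2(x) = 3 > 0

ℤ_2 = {x ∈ ℚ_2 : v_2(x) ≥ 0} and ℤ_2^× = {x ∈ ℤ_2 : v_2(x) = 0}. Here v_2(472/71) = v_2(num) − v_2(den) = 3; compare against these criteria.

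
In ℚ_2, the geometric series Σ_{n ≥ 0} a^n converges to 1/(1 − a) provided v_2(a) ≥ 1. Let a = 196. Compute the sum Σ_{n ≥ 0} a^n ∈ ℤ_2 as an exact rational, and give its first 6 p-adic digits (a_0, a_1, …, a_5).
Σ a^n = 1/(1 − a) = -1/195;  first 6 digits = (1, 0, 1, 0, 1, 0)

v_2(a) = 2 ≥ 1, so the series converges in ℤ_2 to 1/(1 − a) = 1/(1 − 196) = -1/195. Expand this rational in ℤ_2: compute digits iteratively via d_i = x_i mod 2, x_{i+1} = (x_i − d_i)/2. The first 6 digits are (1, 0, 1, 0, 1, 0).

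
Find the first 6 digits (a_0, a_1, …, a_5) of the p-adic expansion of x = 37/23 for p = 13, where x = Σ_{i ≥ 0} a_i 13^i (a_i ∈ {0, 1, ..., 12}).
(a_0, …, a_5) = (5, 2, 10, 6, 4, 7)

v_13(37/23) = 0 (numerator and denominator both coprime to 13), so x ∈ ℤ_13^×. Compute digits iteratively via a_i = x_i mod 13, x_{i+1} = (x_i − a_i)/13, with x_0 = x:
  x_0 = 37/23;  a_0 = 5;  x_1 = (x_0 − 5)/13 = -6/23
  x_1 = -6/23;  a_1 = 2;  x_2 = (x_1 − 2)/13 = -4/23
  x_2 = -4/23;  a_2 = 10;  x_3 = (x_2 − 10)/13 = -18/23
  x_3 = -18/23;  a_3 = 6;  x_4 = (x_3 − 6)/13 = -12/23
  x_4 = -12/23;  a_4 = 4;  x_5 = (x_4 − 4)/13 = -8/23
  x_5 = -8/23;  a_5 = 7;  x_6 = (x_5 − 7)/13 = -13/23
Digits: (5, 2, 10, 6, 4, 7).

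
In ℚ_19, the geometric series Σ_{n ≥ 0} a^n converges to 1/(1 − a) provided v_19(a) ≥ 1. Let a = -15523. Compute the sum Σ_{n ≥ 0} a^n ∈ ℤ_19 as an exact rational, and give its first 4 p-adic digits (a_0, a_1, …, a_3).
Σ a^n = 1/(1 − a) = 1/15524;  first 4 digits = (1, 0, 14, 16)

v_19(a) = 2 ≥ 1, so the series converges in ℤ_19 to 1/(1 − a) = 1/(1 − (-15523)) = 1/15524. Expand this rational in ℤ_19: compute digits iteratively via d_i = x_i mod 19, x_{i+1} = (x_i − d_i)/19. The first 4 digits are (1, 0, 14, 16).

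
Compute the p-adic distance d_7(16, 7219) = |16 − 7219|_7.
d_7(16, 7219) = 1/2401

Step 1 — x − y = 16 − 7219 = -7203. Step 2 — v_7(-7203) = 4 (factor: -7203 = −(7^4 · 3); the sign does not affect v_p). Step 3 — |x − y|_7 = 7^{-4} = 1/2401.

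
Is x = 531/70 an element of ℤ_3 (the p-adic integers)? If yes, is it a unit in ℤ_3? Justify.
x ∈ ℤ_3 but not a unit; v_3(x) = 2 > 0

ℤ_3 = {x ∈ ℚ_3 : v_3(x) ≥ 0} and ℤ_3^× = {x ∈ ℤ_3 : v_3(x) = 0}. Here v_3(531/70) = v_3(num) − v_3(den) = 2; compare against these criteria.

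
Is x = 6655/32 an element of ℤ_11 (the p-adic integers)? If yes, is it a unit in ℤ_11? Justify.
x ∈ ℤ_11 but not a unit; v_11(x) = 3 > 0

ℤ_11 = {x ∈ ℚ_11 : v_11(x) ≥ 0} and ℤ_11^× = {x ∈ ℤ_11 : v_11(x) = 0}. Here v_11(6655/32) = v_11(num) − v_11(den) = 3; compare against these criteria.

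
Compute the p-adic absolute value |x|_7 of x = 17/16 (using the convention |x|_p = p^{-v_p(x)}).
|17/16|_7 = 1

Step 1 — compute v_7(x) by factoring powers of 7 out of the numerator and denominator: v_7(17/16) = 0. Step 2 — apply |x|_p = p^{-v_p(x)} = 7^{0} = 1.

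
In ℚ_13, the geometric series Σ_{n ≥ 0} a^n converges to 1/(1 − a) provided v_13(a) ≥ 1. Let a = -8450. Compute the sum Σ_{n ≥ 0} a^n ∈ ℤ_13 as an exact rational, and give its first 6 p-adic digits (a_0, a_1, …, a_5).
Σ a^n = 1/(1 − a) = 1/8451;  first 6 digits = (1, 0, 2, 9, 3, 10)

v_13(a) = 2 ≥ 1, so the series converges in ℤ_13 to 1/(1 − a) = 1/(1 − (-8450)) = 1/8451. Expand this rational in ℤ_13: compute digits iteratively via d_i = x_i mod 13, x_{i+1} = (x_i − d_i)/13. The first 6 digits are (1, 0, 2, 9, 3, 10).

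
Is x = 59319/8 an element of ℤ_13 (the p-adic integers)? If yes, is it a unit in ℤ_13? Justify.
x ∈ ℤ_13 but not a unit; v_13(x) = 3 > 0

ℤ_13 = {x ∈ ℚ_13 : v_13(x) ≥ 0} and ℤ_13^× = {x ∈ ℤ_13 : v_13(x) = 0}. Here v_13(59319/8) = v_13(num) − v_13(den) = 3; compare against these criteria.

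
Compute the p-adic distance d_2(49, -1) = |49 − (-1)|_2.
d_2(49, -1) = 1/2

Step 1 — x − y = 49 − (-1) = 50. Step 2 — v_2(50) = 1 (factor: 50 = (2^1 · 25); the sign does not affect v_p). Step 3 — |x − y|_2 = 2^{-1} = 1/2.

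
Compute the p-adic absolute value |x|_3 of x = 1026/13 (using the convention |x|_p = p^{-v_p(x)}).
|1026/13|_3 = 1/27

Step 1 — compute v_3(x) by factoring powers of 3 out of the numerator and denominator: v_3(1026/13) = 3. Step 2 — apply |x|_p = p^{-v_p(x)} = 3^{-3} = 1/27.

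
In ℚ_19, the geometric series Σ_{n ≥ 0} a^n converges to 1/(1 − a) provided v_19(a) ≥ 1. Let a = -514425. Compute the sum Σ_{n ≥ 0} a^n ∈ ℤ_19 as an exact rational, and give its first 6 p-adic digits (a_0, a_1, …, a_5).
Σ a^n = 1/(1 − a) = 1/514426;  first 6 digits = (1, 0, 0, 1, 15, 18)

v_19(a) = 3 ≥ 1, so the series converges in ℤ_19 to 1/(1 − a) = 1/(1 − (-514425)) = 1/514426. Expand this rational in ℤ_19: compute digits iteratively via d_i = x_i mod 19, x_{i+1} = (x_i − d_i)/19. The first 6 digits are (1, 0, 0, 1, 15, 18).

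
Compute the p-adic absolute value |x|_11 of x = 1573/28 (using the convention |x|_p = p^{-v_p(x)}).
|1573/28|_11 = 1/121

Step 1 — compute v_11(x) by factoring powers of 11 out of the numerator and denominator: v_11(1573/28) = 2. Step 2 — apply |x|_p = p^{-v_p(x)} = 11^{-2} = 1/121.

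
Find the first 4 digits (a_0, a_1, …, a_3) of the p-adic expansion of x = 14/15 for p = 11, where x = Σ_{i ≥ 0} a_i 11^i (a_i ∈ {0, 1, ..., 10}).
(a_0, …, a_3) = (9, 0, 8, 0)

v_11(14/15) = 0 (numerator and denominator both coprime to 11), so x ∈ ℤ_11^×. Compute digits iteratively via a_i = x_i mod 11, x_{i+1} = (x_i − a_i)/11, with x_0 = x:
  x_0 = 14/15;  a_0 = 9;  x_1 = (x_0 − 9)/11 = -11/15
  x_1 = -11/15;  a_1 = 0;  x_2 = (x_1 − 0)/11 = -1/15
  x_2 = -1/15;  a_2 = 8;  x_3 = (x_2 − 8)/11 = -11/15
  x_3 = -11/15;  a_3 = 0;  x_4 = (x_3 − 0)/11 = -1/15
Digits: (9, 0, 8, 0).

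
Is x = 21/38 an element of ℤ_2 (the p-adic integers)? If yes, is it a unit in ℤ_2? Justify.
x ∉ ℤ_2 (v_2(x) = -1 < 0)

ℤ_2 = {x ∈ ℚ_2 : v_2(x) ≥ 0} and ℤ_2^× = {x ∈ ℤ_2 : v_2(x) = 0}. Here v_2(21/38) = v_2(num) − v_2(den) = -1; compare against these criteria.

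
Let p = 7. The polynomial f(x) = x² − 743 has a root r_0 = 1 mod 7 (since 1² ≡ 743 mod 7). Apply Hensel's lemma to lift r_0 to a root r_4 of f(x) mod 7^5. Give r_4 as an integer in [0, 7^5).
r_4 = 3753 (mod 16807)

Hensel's recurrence: r_{i+1} = r_i − f(r_i)·(f′(r_i))^{-1} mod 7^{i+2}, with f′(x) = 2x. Iterate:
  r_0 = 1 (mod 7)
  r_1 = 29 (mod 49)
  r_2 = 323 (mod 343)
  r_3 = 1352 (mod 2401)
  r_4 = 3753 (mod 16807)
Final: r_4 = 3753, and one checks f(r_4) ≡ 0 mod 7^5.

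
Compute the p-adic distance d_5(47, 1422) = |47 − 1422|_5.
d_5(47, 1422) = 1/125

Step 1 — x − y = 47 − 1422 = -1375. Step 2 — v_5(-1375) = 3 (factor: -1375 = −(5^3 · 11); the sign does not affect v_p). Step 3 — |x − y|_5 = 5^{-3} = 1/125.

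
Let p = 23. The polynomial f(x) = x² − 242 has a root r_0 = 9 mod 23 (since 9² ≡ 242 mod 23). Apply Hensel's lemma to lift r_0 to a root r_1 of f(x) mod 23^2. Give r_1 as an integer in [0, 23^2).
r_1 = 400 (mod 529)

Hensel's recurrence: r_{i+1} = r_i − f(r_i)·(f′(r_i))^{-1} mod 23^{i+2}, with f′(x) = 2x. Iterate:
  r_0 = 9 (mod 23)
  r_1 = 400 (mod 529)
Final: r_1 = 400, and one checks f(r_1) ≡ 0 mod 23^2.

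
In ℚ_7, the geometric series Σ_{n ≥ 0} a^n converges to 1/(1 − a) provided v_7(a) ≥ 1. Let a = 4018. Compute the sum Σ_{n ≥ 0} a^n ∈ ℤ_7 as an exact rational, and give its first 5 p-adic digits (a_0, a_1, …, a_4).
Σ a^n = 1/(1 − a) = -1/4017;  first 5 digits = (1, 0, 5, 4, 5)

v_7(a) = 2 ≥ 1, so the series converges in ℤ_7 to 1/(1 − a) = 1/(1 − 4018) = -1/4017. Expand this rational in ℤ_7: compute digits iteratively via d_i = x_i mod 7, x_{i+1} = (x_i − d_i)/7. The first 5 digits are (1, 0, 5, 4, 5).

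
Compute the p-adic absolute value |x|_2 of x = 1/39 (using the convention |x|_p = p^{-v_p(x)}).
|1/39|_2 = 1

Step 1 — compute v_2(x) by factoring powers of 2 out of the numerator and denominator: v_2(1/39) = 0. Step 2 — apply |x|_p = p^{-v_p(x)} = 2^{0} = 1.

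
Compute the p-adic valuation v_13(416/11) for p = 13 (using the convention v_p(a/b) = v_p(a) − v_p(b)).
v_13(416/11) = 1

Factor powers of 13 from the numerator and denominator of the reduced fraction: 416 = 13^1 · 32 and 11 = 13^0 · 11. Apply v_p(a/b) = v_p(a) − v_p(b): v_13(416/11) = 1 − 0 = 1.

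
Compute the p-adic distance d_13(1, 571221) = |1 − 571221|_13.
d_13(1, 571221) = 1/28561

Step 1 — x − y = 1 − 571221 = -571220. Step 2 — v_13(-571220) = 4 (factor: -571220 = −(13^4 · 20); the sign does not affect v_p). Step 3 — |x − y|_13 = 13^{-4} = 1/28561.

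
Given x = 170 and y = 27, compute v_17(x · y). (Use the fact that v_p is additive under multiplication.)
v_17(4590) = 1

v_p(x) = 1 (factor: 170 = 17^1 · 10); v_p(y) = 0 (factor: 27 = 17^0 · 27). Additivity: v_p(xy) = v_p(x) + v_p(y) = 1 + 0 = 1. (Direct check: xy = 4590 = 17^1 · (270).)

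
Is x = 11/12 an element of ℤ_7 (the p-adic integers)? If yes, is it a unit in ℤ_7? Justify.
x ∈ ℤ_7^× (unit); v_7(x) = 0

ℤ_7 = {x ∈ ℚ_7 : v_7(x) ≥ 0} and ℤ_7^× = {x ∈ ℤ_7 : v_7(x) = 0}. Here v_7(11/12) = v_7(num) − v_7(den) = 0; compare against these criteria.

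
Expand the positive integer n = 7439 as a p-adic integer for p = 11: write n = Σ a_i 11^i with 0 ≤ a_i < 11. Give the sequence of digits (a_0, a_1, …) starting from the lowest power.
(a_0, a_1, …) = (3, 5, 6, 5)

Repeated division by 11 gives the digits low-to-high: 7439 = 3 + 5·11^1 + 6·11^2 + 5·11^3. Digit sequence: (3, 5, 6, 5).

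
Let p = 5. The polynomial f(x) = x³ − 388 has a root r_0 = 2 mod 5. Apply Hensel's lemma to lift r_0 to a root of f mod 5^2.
r_1 = 17 (mod 25)

Hensel: r_{i+1} = r_i − f(r_i)/f′(r_i) mod 5^{i+2}, where f′(x) = 3x². Iterate:
  r_0 = 2 (mod 5)
  r_1 = 17 (mod 25)
Final: r = 17 with f(r) ≡ 0 mod 5^2.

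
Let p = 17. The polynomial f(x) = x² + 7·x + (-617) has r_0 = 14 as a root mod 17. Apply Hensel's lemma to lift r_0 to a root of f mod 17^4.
r_3 = 37329 (mod 83521)

Hensel: r_{i+1} = r_i − f(r_i)·(f′(r_i))^{-1} mod 17^{i+2}, f′(x) = 2x + 7. Iterate:
  r_0 = 14 (mod 17)
  r_1 = 48 (mod 289)
  r_2 = 2938 (mod 4913)
  r_3 = 37329 (mod 83521)
Final: r = 37329 satisfies f(r) ≡ 0 mod 17^4.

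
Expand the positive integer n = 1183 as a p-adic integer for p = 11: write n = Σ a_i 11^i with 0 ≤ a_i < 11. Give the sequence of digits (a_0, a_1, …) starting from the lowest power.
(a_0, a_1, …) = (6, 8, 9)

Repeated division by 11 gives the digits low-to-high: 1183 = 6 + 8·11^1 + 9·11^2. Digit sequence: (6, 8, 9).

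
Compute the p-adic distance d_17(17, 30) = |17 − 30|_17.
d_17(17, 30) = 1

Step 1 — x − y = 17 − 30 = -13. Step 2 — v_17(-13) = 0 (factor: -13 = −(17^0 · 13); the sign does not affect v_p). Step 3 — |x − y|_17 = 17^{0} = 1.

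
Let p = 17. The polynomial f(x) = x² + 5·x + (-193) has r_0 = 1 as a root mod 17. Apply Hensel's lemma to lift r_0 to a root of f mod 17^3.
r_2 = 69 (mod 4913)

Hensel: r_{i+1} = r_i − f(r_i)·(f′(r_i))^{-1} mod 17^{i+2}, f′(x) = 2x + 5. Iterate:
  r_0 = 1 (mod 17)
  r_1 = 69 (mod 289)
  r_2 = 69 (mod 4913)
Final: r = 69 satisfies f(r) ≡ 0 mod 17^3.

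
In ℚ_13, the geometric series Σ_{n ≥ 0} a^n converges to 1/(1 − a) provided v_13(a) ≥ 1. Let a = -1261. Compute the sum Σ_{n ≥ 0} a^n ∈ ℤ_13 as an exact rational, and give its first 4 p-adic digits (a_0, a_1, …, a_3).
Σ a^n = 1/(1 − a) = 1/1262;  first 4 digits = (1, 7, 2, 0)

v_13(a) = 1 ≥ 1, so the series converges in ℤ_13 to 1/(1 − a) = 1/(1 − (-1261)) = 1/1262. Expand this rational in ℤ_13: compute digits iteratively via d_i = x_i mod 13, x_{i+1} = (x_i − d_i)/13. The first 4 digits are (1, 7, 2, 0).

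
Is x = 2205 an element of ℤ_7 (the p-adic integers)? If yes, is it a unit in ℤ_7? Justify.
x ∈ ℤ_7 but not a unit; v_7(x) = 2 > 0

ℤ_7 = {x ∈ ℚ_7 : v_7(x) ≥ 0} and ℤ_7^× = {x ∈ ℤ_7 : v_7(x) = 0}. Here v_7(2205) = v_7(num) − v_7(den) = 2; compare against these criteria.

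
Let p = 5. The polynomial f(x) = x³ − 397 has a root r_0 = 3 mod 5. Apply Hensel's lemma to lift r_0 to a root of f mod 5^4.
r_3 = 113 (mod 625)

Hensel: r_{i+1} = r_i − f(r_i)/f′(r_i) mod 5^{i+2}, where f′(x) = 3x². Iterate:
  r_0 = 3 (mod 5)
  r_1 = 13 (mod 25)
  r_2 = 113 (mod 125)
  r_3 = 113 (mod 625)
Final: r = 113 with f(r) ≡ 0 mod 5^4.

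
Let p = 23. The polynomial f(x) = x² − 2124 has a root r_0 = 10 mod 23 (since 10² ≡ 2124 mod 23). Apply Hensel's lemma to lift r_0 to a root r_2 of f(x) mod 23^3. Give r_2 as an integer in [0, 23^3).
r_2 = 7094 (mod 12167)

Hensel's recurrence: r_{i+1} = r_i − f(r_i)·(f′(r_i))^{-1} mod 23^{i+2}, with f′(x) = 2x. Iterate:
  r_0 = 10 (mod 23)
  r_1 = 217 (mod 529)
  r_2 = 7094 (mod 12167)
Final: r_2 = 7094, and one checks f(r_2) ≡ 0 mod 23^3.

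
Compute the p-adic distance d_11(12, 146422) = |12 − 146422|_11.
d_11(12, 146422) = 1/14641

Step 1 — x − y = 12 − 146422 = -146410. Step 2 — v_11(-146410) = 4 (factor: -146410 = −(11^4 · 10); the sign does not affect v_p). Step 3 — |x − y|_11 = 11^{-4} = 1/14641.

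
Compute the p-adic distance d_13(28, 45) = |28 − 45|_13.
d_13(28, 45) = 1

Step 1 — x − y = 28 − 45 = -17. Step 2 — v_13(-17) = 0 (factor: -17 = −(13^0 · 17); the sign does not affect v_p). Step 3 — |x − y|_13 = 13^{0} = 1.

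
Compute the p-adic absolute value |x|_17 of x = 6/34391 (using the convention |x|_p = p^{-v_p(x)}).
|6/34391|_17 = 4913

Step 1 — compute v_17(x) by factoring powers of 17 out of the numerator and denominator: v_17(6/34391) = -3. Step 2 — apply |x|_p = p^{-v_p(x)} = 17^{3} = 4913.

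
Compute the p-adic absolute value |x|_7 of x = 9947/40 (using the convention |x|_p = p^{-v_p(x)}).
|9947/40|_7 = 1/343

Step 1 — compute v_7(x) by factoring powers of 7 out of the numerator and denominator: v_7(9947/40) = 3. Step 2 — apply |x|_p = p^{-v_p(x)} = 7^{-3} = 1/343.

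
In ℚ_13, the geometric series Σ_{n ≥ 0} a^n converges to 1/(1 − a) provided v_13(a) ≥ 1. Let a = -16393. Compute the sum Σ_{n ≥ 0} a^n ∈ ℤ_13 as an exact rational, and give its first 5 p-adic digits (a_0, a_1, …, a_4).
Σ a^n = 1/(1 − a) = 1/16394;  first 5 digits = (1, 0, 7, 5, 9)

v_13(a) = 2 ≥ 1, so the series converges in ℤ_13 to 1/(1 − a) = 1/(1 − (-16393)) = 1/16394. Expand this rational in ℤ_13: compute digits iteratively via d_i = x_i mod 13, x_{i+1} = (x_i − d_i)/13. The first 5 digits are (1, 0, 7, 5, 9).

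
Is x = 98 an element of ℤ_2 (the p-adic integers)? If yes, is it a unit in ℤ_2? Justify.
x ∈ ℤ_2 but not a unit; v_2(x) = 1 > 0

ℤ_2 = {x ∈ ℚ_2 : v_2(x) ≥ 0} and ℤ_2^× = {x ∈ ℤ_2 : v_2(x) = 0}. Here v_2(98) = v_2(num) − v_2(den) = 1; compare against these criteria.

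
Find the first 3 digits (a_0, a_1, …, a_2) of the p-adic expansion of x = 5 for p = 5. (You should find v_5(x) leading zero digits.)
(a_0, …, a_2) = (0, 1, 0)

v_5(5) = 1, so a_0 = ... = a_0 = 0. Factor out: x = 5^1 · u with u = 1 a unit in ℤ_5. Expand u iteratively via a_{v+i} = u_i mod 5, u_{i+1} = (u_i − a_{v+i})/5:
  u_0 = 1;  a_1 = 1;  u_1 = (u_0 − 1)/5 = 0
  u_1 = 0;  a_2 = 0;  u_2 = (u_1 − 0)/5 = 0
Digits: (0, 1, 0).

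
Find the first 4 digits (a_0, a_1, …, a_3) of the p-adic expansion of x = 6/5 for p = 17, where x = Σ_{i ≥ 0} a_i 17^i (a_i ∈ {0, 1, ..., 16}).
(a_0, …, a_3) = (8, 3, 10, 13)

v_17(6/5) = 0 (numerator and denominator both coprime to 17), so x ∈ ℤ_17^×. Compute digits iteratively via a_i = x_i mod 17, x_{i+1} = (x_i − a_i)/17, with x_0 = x:
  x_0 = 6/5;  a_0 = 8;  x_1 = (x_0 − 8)/17 = -2/5
  x_1 = -2/5;  a_1 = 3;  x_2 = (x_1 − 3)/17 = -1/5
  x_2 = -1/5;  a_2 = 10;  x_3 = (x_2 − 10)/17 = -3/5
  x_3 = -3/5;  a_3 = 13;  x_4 = (x_3 − 13)/17 = -4/5
Digits: (8, 3, 10, 13).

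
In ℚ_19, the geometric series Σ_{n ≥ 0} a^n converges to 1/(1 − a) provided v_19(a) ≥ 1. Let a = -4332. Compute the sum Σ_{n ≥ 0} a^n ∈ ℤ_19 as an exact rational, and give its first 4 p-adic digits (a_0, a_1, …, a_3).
Σ a^n = 1/(1 − a) = 1/4333;  first 4 digits = (1, 0, 7, 18)

v_19(a) = 2 ≥ 1, so the series converges in ℤ_19 to 1/(1 − a) = 1/(1 − (-4332)) = 1/4333. Expand this rational in ℤ_19: compute digits iteratively via d_i = x_i mod 19, x_{i+1} = (x_i − d_i)/19. The first 4 digits are (1, 0, 7, 18).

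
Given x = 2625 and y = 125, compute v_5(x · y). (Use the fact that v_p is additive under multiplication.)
v_5(328125) = 6

v_p(x) = 3 (factor: 2625 = 5^3 · 21); v_p(y) = 3 (factor: 125 = 5^3 · 1). Additivity: v_p(xy) = v_p(x) + v_p(y) = 3 + 3 = 6. (Direct check: xy = 328125 = 5^6 · (21).)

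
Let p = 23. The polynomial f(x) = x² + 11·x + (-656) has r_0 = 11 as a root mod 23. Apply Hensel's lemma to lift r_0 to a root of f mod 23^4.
r_3 = 105006 (mod 279841)

Hensel: r_{i+1} = r_i − f(r_i)·(f′(r_i))^{-1} mod 23^{i+2}, f′(x) = 2x + 11. Iterate:
  r_0 = 11 (mod 23)
  r_1 = 264 (mod 529)
  r_2 = 7670 (mod 12167)
  r_3 = 105006 (mod 279841)
Final: r = 105006 satisfies f(r) ≡ 0 mod 23^4.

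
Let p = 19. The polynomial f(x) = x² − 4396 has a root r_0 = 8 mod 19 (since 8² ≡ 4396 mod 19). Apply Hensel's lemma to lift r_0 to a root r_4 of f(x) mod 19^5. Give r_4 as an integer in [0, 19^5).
r_4 = 1727032 (mod 2476099)

Hensel's recurrence: r_{i+1} = r_i − f(r_i)·(f′(r_i))^{-1} mod 19^{i+2}, with f′(x) = 2x. Iterate:
  r_0 = 8 (mod 19)
  r_1 = 8 (mod 361)
  r_2 = 5423 (mod 6859)
  r_3 = 32859 (mod 130321)
  r_4 = 1727032 (mod 2476099)
Final: r_4 = 1727032, and one checks f(r_4) ≡ 0 mod 19^5.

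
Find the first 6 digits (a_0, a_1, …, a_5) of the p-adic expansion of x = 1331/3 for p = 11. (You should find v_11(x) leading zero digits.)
(a_0, …, a_5) = (0, 0, 0, 4, 7, 3)

v_11(1331/3) = 3, so a_0 = ... = a_2 = 0. Factor out: x = 11^3 · u with u = 1/3 a unit in ℤ_11. Expand u iteratively via a_{v+i} = u_i mod 11, u_{i+1} = (u_i − a_{v+i})/11:
  u_0 = 1/3;  a_3 = 4;  u_1 = (u_0 − 4)/11 = -1/3
  u_1 = -1/3;  a_4 = 7;  u_2 = (u_1 − 7)/11 = -2/3
  u_2 = -2/3;  a_5 = 3;  u_3 = (u_2 − 3)/11 = -1/3
Digits: (0, 0, 0, 4, 7, 3).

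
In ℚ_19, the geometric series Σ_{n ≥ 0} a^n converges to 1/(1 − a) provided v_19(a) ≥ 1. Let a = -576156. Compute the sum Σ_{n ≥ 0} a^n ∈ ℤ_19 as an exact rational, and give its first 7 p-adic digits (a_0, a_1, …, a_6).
Σ a^n = 1/(1 − a) = 1/576157;  first 7 digits = (1, 0, 0, 11, 14, 18, 6)

v_19(a) = 3 ≥ 1, so the series converges in ℤ_19 to 1/(1 − a) = 1/(1 − (-576156)) = 1/576157. Expand this rational in ℤ_19: compute digits iteratively via d_i = x_i mod 19, x_{i+1} = (x_i − d_i)/19. The first 7 digits are (1, 0, 0, 11, 14, 18, 6).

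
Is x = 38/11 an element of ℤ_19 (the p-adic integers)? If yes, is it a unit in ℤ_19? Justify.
x ∈ ℤ_19 but not a unit; v_19(x) = 1 > 0

ℤ_19 = {x ∈ ℚ_19 : v_19(x) ≥ 0} and ℤ_19^× = {x ∈ ℤ_19 : v_19(x) = 0}. Here v_19(38/11) = v_19(num) − v_19(den) = 1; compare against these criteria.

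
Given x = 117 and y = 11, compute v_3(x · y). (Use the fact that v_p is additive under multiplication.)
v_3(1287) = 2

v_p(x) = 2 (factor: 117 = 3^2 · 13); v_p(y) = 0 (factor: 11 = 3^0 · 11). Additivity: v_p(xy) = v_p(x) + v_p(y) = 2 + 0 = 2. (Direct check: xy = 1287 = 3^2 · (143).)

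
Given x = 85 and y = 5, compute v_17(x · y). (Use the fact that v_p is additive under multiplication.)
v_17(425) = 1

v_p(x) = 1 (factor: 85 = 17^1 · 5); v_p(y) = 0 (factor: 5 = 17^0 · 5). Additivity: v_p(xy) = v_p(x) + v_p(y) = 1 + 0 = 1. (Direct check: xy = 425 = 17^1 · (25).)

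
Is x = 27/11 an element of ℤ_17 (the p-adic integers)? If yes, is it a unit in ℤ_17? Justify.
x ∈ ℤ_17^× (unit); v_17(x) = 0

ℤ_17 = {x ∈ ℚ_17 : v_17(x) ≥ 0} and ℤ_17^× = {x ∈ ℤ_17 : v_17(x) = 0}. Here v_17(27/11) = v_17(num) − v_17(den) = 0; compare against these criteria.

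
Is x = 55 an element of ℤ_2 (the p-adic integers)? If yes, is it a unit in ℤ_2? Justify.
x ∈ ℤ_2^× (unit); v_2(x) = 0

ℤ_2 = {x ∈ ℚ_2 : v_2(x) ≥ 0} and ℤ_2^× = {x ∈ ℤ_2 : v_2(x) = 0}. Here v_2(55) = v_2(num) − v_2(den) = 0; compare against these criteria.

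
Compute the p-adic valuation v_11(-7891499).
v_11(-7891499) = 5

v_11(n) is the largest exponent k such that 11^k divides n. Factor out: -7891499 = -11^5 · 49. (Sign doesn't affect v_p.) So v_11(-7891499) = 5.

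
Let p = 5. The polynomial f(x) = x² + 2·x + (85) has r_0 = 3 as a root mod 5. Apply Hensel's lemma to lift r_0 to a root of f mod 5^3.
r_2 = 53 (mod 125)

Hensel: r_{i+1} = r_i − f(r_i)·(f′(r_i))^{-1} mod 5^{i+2}, f′(x) = 2x + 2. Iterate:
  r_0 = 3 (mod 5)
  r_1 = 3 (mod 25)
  r_2 = 53 (mod 125)
Final: r = 53 satisfies f(r) ≡ 0 mod 5^3.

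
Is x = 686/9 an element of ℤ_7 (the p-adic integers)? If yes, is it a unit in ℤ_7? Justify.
x ∈ ℤ_7 but not a unit; v_7(x) = 3 > 0

ℤ_7 = {x ∈ ℚ_7 : v_7(x) ≥ 0} and ℤ_7^× = {x ∈ ℤ_7 : v_7(x) = 0}. Here v_7(686/9) = v_7(num) − v_7(den) = 3; compare against these criteria.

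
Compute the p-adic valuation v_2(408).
v_2(408) = 3

v_2(n) is the largest exponent k such that 2^k divides n. Factor out: 408 = 2^3 · 51. (Sign doesn't affect v_p.) So v_2(408) = 3.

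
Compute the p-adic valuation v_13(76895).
v_13(76895) = 3

v_13(n) is the largest exponent k such that 13^k divides n. Factor out: 76895 = 13^3 · 35. (Sign doesn't affect v_p.) So v_13(76895) = 3.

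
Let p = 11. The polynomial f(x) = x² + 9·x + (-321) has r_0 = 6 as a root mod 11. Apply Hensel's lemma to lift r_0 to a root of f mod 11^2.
r_1 = 17 (mod 121)

Hensel: r_{i+1} = r_i − f(r_i)·(f′(r_i))^{-1} mod 11^{i+2}, f′(x) = 2x + 9. Iterate:
  r_0 = 6 (mod 11)
  r_1 = 17 (mod 121)
Final: r = 17 satisfies f(r) ≡ 0 mod 11^2.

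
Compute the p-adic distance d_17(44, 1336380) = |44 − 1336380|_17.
d_17(44, 1336380) = 1/83521

Step 1 — x − y = 44 − 1336380 = -1336336. Step 2 — v_17(-1336336) = 4 (factor: -1336336 = −(17^4 · 16); the sign does not affect v_p). Step 3 — |x − y|_17 = 17^{-4} = 1/83521.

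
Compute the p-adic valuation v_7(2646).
v_7(2646) = 2

v_7(n) is the largest exponent k such that 7^k divides n. Factor out: 2646 = 7^2 · 54. (Sign doesn't affect v_p.) So v_7(2646) = 2.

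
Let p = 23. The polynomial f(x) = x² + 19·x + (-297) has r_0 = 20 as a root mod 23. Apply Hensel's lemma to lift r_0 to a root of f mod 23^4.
r_3 = 36199 (mod 279841)

Hensel: r_{i+1} = r_i − f(r_i)·(f′(r_i))^{-1} mod 23^{i+2}, f′(x) = 2x + 19. Iterate:
  r_0 = 20 (mod 23)
  r_1 = 227 (mod 529)
  r_2 = 11865 (mod 12167)
  r_3 = 36199 (mod 279841)
Final: r = 36199 satisfies f(r) ≡ 0 mod 23^4.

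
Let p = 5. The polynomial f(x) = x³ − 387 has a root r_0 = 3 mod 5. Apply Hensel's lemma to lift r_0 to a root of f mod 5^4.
r_3 = 258 (mod 625)

Hensel: r_{i+1} = r_i − f(r_i)/f′(r_i) mod 5^{i+2}, where f′(x) = 3x². Iterate:
  r_0 = 3 (mod 5)
  r_1 = 8 (mod 25)
  r_2 = 8 (mod 125)
  r_3 = 258 (mod 625)
Final: r = 258 with f(r) ≡ 0 mod 5^4.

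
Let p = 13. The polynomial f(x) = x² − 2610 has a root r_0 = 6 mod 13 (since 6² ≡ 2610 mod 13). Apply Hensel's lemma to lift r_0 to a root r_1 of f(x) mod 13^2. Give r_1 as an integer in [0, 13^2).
r_1 = 136 (mod 169)

Hensel's recurrence: r_{i+1} = r_i − f(r_i)·(f′(r_i))^{-1} mod 13^{i+2}, with f′(x) = 2x. Iterate:
  r_0 = 6 (mod 13)
  r_1 = 136 (mod 169)
Final: r_1 = 136, and one checks f(r_1) ≡ 0 mod 13^2.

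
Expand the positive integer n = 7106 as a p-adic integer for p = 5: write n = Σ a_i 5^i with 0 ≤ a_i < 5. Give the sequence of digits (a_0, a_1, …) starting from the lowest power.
(a_0, a_1, …) = (1, 1, 4, 1, 1, 2)

Repeated division by 5 gives the digits low-to-high: 7106 = 1 + 1·5^1 + 4·5^2 + 1·5^3 + 1·5^4 + 2·5^5. Digit sequence: (1, 1, 4, 1, 1, 2).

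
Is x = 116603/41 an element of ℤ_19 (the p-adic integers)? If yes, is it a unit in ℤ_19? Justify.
x ∈ ℤ_19 but not a unit; v_19(x) = 3 > 0

ℤ_19 = {x ∈ ℚ_19 : v_19(x) ≥ 0} and ℤ_19^× = {x ∈ ℤ_19 : v_19(x) = 0}. Here v_19(116603/41) = v_19(num) − v_19(den) = 3; compare against these criteria.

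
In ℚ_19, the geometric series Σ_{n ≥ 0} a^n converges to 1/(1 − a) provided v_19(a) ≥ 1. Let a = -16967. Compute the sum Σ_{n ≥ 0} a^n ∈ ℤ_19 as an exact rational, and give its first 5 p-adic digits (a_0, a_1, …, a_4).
Σ a^n = 1/(1 − a) = 1/16968;  first 5 digits = (1, 0, 10, 16, 4)

v_19(a) = 2 ≥ 1, so the series converges in ℤ_19 to 1/(1 − a) = 1/(1 − (-16967)) = 1/16968. Expand this rational in ℤ_19: compute digits iteratively via d_i = x_i mod 19, x_{i+1} = (x_i − d_i)/19. The first 5 digits are (1, 0, 10, 16, 4).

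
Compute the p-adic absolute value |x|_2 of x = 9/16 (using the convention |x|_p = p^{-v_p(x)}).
|9/16|_2 = 16

Step 1 — compute v_2(x) by factoring powers of 2 out of the numerator and denominator: v_2(9/16) = -4. Step 2 — apply |x|_p = p^{-v_p(x)} = 2^{4} = 16.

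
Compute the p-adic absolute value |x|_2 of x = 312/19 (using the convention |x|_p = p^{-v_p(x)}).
|312/19|_2 = 1/8

Step 1 — compute v_2(x) by factoring powers of 2 out of the numerator and denominator: v_2(312/19) = 3. Step 2 — apply |x|_p = p^{-v_p(x)} = 2^{-3} = 1/8.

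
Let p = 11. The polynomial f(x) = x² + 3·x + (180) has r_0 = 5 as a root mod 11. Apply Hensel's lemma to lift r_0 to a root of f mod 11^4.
r_3 = 3767 (mod 14641)

Hensel: r_{i+1} = r_i − f(r_i)·(f′(r_i))^{-1} mod 11^{i+2}, f′(x) = 2x + 3. Iterate:
  r_0 = 5 (mod 11)
  r_1 = 16 (mod 121)
  r_2 = 1105 (mod 1331)
  r_3 = 3767 (mod 14641)
Final: r = 3767 satisfies f(r) ≡ 0 mod 11^4.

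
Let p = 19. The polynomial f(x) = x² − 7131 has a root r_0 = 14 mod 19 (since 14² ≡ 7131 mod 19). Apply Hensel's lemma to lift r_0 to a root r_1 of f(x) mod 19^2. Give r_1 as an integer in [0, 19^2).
r_1 = 223 (mod 361)

Hensel's recurrence: r_{i+1} = r_i − f(r_i)·(f′(r_i))^{-1} mod 19^{i+2}, with f′(x) = 2x. Iterate:
  r_0 = 14 (mod 19)
  r_1 = 223 (mod 361)
Final: r_1 = 223, and one checks f(r_1) ≡ 0 mod 19^2.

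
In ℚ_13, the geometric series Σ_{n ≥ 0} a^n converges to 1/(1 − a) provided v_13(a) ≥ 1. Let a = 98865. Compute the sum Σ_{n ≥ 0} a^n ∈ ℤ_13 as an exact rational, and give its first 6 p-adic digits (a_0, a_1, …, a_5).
Σ a^n = 1/(1 − a) = -1/98864;  first 6 digits = (1, 0, 0, 6, 3, 0)

v_13(a) = 3 ≥ 1, so the series converges in ℤ_13 to 1/(1 − a) = 1/(1 − 98865) = -1/98864. Expand this rational in ℤ_13: compute digits iteratively via d_i = x_i mod 13, x_{i+1} = (x_i − d_i)/13. The first 6 digits are (1, 0, 0, 6, 3, 0).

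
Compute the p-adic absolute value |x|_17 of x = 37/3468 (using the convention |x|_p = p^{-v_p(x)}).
|37/3468|_17 = 289

Step 1 — compute v_17(x) by factoring powers of 17 out of the numerator and denominator: v_17(37/3468) = -2. Step 2 — apply |x|_p = p^{-v_p(x)} = 17^{2} = 289.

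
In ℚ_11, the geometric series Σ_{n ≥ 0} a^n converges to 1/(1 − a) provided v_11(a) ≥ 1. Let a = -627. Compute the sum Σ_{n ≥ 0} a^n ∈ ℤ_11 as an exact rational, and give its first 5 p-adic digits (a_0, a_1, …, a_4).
Σ a^n = 1/(1 − a) = 1/628;  first 5 digits = (1, 9, 9, 0, 4)

v_11(a) = 1 ≥ 1, so the series converges in ℤ_11 to 1/(1 − a) = 1/(1 − (-627)) = 1/628. Expand this rational in ℤ_11: compute digits iteratively via d_i = x_i mod 11, x_{i+1} = (x_i − d_i)/11. The first 5 digits are (1, 9, 9, 0, 4).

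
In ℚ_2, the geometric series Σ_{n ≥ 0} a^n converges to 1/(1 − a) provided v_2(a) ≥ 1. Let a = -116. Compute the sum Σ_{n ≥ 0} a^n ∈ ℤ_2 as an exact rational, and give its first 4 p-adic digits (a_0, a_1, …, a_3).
Σ a^n = 1/(1 − a) = 1/117;  first 4 digits = (1, 0, 1, 1)

v_2(a) = 2 ≥ 1, so the series converges in ℤ_2 to 1/(1 − a) = 1/(1 − (-116)) = 1/117. Expand this rational in ℤ_2: compute digits iteratively via d_i = x_i mod 2, x_{i+1} = (x_i − d_i)/2. The first 4 digits are (1, 0, 1, 1).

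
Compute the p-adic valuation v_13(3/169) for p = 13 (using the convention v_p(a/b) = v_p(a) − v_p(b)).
v_13(3/169) = -2

Factor powers of 13 from the numerator and denominator of the reduced fraction: 3 = 13^0 · 3 and 169 = 13^2 · 1. Apply v_p(a/b) = v_p(a) − v_p(b): v_13(3/169) = 0 − 2 = -2.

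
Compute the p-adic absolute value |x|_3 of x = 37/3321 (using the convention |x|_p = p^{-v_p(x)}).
|37/3321|_3 = 81

Step 1 — compute v_3(x) by factoring powers of 3 out of the numerator and denominator: v_3(37/3321) = -4. Step 2 — apply |x|_p = p^{-v_p(x)} = 3^{4} = 81.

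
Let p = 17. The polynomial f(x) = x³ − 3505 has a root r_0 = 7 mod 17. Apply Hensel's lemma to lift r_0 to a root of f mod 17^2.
r_1 = 58 (mod 289)

Hensel: r_{i+1} = r_i − f(r_i)/f′(r_i) mod 17^{i+2}, where f′(x) = 3x². Iterate:
  r_0 = 7 (mod 17)
  r_1 = 58 (mod 289)
Final: r = 58 with f(r) ≡ 0 mod 17^2.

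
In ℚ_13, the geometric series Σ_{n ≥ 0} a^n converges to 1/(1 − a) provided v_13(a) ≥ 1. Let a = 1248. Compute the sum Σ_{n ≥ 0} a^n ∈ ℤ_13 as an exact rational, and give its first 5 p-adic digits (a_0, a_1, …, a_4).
Σ a^n = 1/(1 − a) = -1/1247;  first 5 digits = (1, 5, 6, 2, 5)

v_13(a) = 1 ≥ 1, so the series converges in ℤ_13 to 1/(1 − a) = 1/(1 − 1248) = -1/1247. Expand this rational in ℤ_13: compute digits iteratively via d_i = x_i mod 13, x_{i+1} = (x_i − d_i)/13. The first 5 digits are (1, 5, 6, 2, 5).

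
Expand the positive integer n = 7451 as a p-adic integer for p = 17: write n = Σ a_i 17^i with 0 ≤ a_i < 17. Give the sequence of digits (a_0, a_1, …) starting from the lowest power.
(a_0, a_1, …) = (5, 13, 8, 1)

Repeated division by 17 gives the digits low-to-high: 7451 = 5 + 13·17^1 + 8·17^2 + 1·17^3. Digit sequence: (5, 13, 8, 1).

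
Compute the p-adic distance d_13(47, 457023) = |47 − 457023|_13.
d_13(47, 457023) = 1/28561

Step 1 — x − y = 47 − 457023 = -456976. Step 2 — v_13(-456976) = 4 (factor: -456976 = −(13^4 · 16); the sign does not affect v_p). Step 3 — |x − y|_13 = 13^{-4} = 1/28561.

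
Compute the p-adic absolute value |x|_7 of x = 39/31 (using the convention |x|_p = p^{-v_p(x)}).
|39/31|_7 = 1

Step 1 — compute v_7(x) by factoring powers of 7 out of the numerator and denominator: v_7(39/31) = 0. Step 2 — apply |x|_p = p^{-v_p(x)} = 7^{0} = 1.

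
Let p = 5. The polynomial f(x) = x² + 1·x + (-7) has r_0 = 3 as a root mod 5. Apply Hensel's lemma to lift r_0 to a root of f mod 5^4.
r_3 = 238 (mod 625)

Hensel: r_{i+1} = r_i − f(r_i)·(f′(r_i))^{-1} mod 5^{i+2}, f′(x) = 2x + 1. Iterate:
  r_0 = 3 (mod 5)
  r_1 = 13 (mod 25)
  r_2 = 113 (mod 125)
  r_3 = 238 (mod 625)
Final: r = 238 satisfies f(r) ≡ 0 mod 5^4.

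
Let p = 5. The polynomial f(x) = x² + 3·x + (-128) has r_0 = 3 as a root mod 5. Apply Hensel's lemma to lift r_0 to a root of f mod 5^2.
r_1 = 18 (mod 25)

Hensel: r_{i+1} = r_i − f(r_i)·(f′(r_i))^{-1} mod 5^{i+2}, f′(x) = 2x + 3. Iterate:
  r_0 = 3 (mod 5)
  r_1 = 18 (mod 25)
Final: r = 18 satisfies f(r) ≡ 0 mod 5^2.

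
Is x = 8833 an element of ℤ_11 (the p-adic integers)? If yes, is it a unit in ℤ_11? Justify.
x ∈ ℤ_11 but not a unit; v_11(x) = 2 > 0

ℤ_11 = {x ∈ ℚ_11 : v_11(x) ≥ 0} and ℤ_11^× = {x ∈ ℤ_11 : v_11(x) = 0}. Here v_11(8833) = v_11(num) − v_11(den) = 2; compare against these criteria.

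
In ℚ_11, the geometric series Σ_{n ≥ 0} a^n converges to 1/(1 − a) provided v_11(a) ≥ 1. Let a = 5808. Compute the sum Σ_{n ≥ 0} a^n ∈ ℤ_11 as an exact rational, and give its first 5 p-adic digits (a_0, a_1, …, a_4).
Σ a^n = 1/(1 − a) = -1/5807;  first 5 digits = (1, 0, 4, 4, 5)

v_11(a) = 2 ≥ 1, so the series converges in ℤ_11 to 1/(1 − a) = 1/(1 − 5808) = -1/5807. Expand this rational in ℤ_11: compute digits iteratively via d_i = x_i mod 11, x_{i+1} = (x_i − d_i)/11. The first 5 digits are (1, 0, 4, 4, 5).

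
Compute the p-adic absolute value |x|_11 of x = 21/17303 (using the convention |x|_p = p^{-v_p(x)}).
|21/17303|_11 = 1331

Step 1 — compute v_11(x) by factoring powers of 11 out of the numerator and denominator: v_11(21/17303) = -3. Step 2 — apply |x|_p = p^{-v_p(x)} = 11^{3} = 1331.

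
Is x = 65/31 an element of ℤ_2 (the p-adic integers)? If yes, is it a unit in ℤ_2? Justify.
x ∈ ℤ_2^× (unit); v_2(x) = 0

ℤ_2 = {x ∈ ℚ_2 : v_2(x) ≥ 0} and ℤ_2^× = {x ∈ ℤ_2 : v_2(x) = 0}. Here v_2(65/31) = v_2(num) − v_2(den) = 0; compare against these criteria.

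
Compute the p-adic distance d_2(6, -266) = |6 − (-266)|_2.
d_2(6, -266) = 1/16

Step 1 — x − y = 6 − (-266) = 272. Step 2 — v_2(272) = 4 (factor: 272 = (2^4 · 17); the sign does not affect v_p). Step 3 — |x − y|_2 = 2^{-4} = 1/16.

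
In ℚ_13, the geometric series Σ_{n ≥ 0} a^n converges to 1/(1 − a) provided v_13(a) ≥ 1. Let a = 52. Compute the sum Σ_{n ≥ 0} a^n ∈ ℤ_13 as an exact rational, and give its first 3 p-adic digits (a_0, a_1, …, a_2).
Σ a^n = 1/(1 − a) = -1/51;  first 3 digits = (1, 4, 3)

v_13(a) = 1 ≥ 1, so the series converges in ℤ_13 to 1/(1 − a) = 1/(1 − 52) = -1/51. Expand this rational in ℤ_13: compute digits iteratively via d_i = x_i mod 13, x_{i+1} = (x_i − d_i)/13. The first 3 digits are (1, 4, 3).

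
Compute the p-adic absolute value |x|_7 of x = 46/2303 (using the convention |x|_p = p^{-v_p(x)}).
|46/2303|_7 = 49

Step 1 — compute v_7(x) by factoring powers of 7 out of the numerator and denominator: v_7(46/2303) = -2. Step 2 — apply |x|_p = p^{-v_p(x)} = 7^{2} = 49.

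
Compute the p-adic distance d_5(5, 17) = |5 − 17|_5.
d_5(5, 17) = 1

Step 1 — x − y = 5 − 17 = -12. Step 2 — v_5(-12) = 0 (factor: -12 = −(5^0 · 12); the sign does not affect v_p). Step 3 — |x − y|_5 = 5^{0} = 1.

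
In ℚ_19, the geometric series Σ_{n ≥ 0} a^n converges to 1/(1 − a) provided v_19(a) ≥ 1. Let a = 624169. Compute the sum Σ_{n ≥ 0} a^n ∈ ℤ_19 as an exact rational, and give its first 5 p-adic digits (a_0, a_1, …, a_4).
Σ a^n = 1/(1 − a) = -1/624168;  first 5 digits = (1, 0, 0, 15, 4)

v_19(a) = 3 ≥ 1, so the series converges in ℤ_19 to 1/(1 − a) = 1/(1 − 624169) = -1/624168. Expand this rational in ℤ_19: compute digits iteratively via d_i = x_i mod 19, x_{i+1} = (x_i − d_i)/19. The first 5 digits are (1, 0, 0, 15, 4).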